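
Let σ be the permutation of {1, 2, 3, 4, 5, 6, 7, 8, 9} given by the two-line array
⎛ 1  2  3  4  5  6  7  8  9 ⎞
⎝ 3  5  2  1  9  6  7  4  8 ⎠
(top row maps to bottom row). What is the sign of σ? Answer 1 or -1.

In disjoint-cycle form the cycle lengths are 7, 1, 1.
A cycle of length ℓ contributes ℓ−1 transpositions, so σ is a product of 6 transpositions — even.

1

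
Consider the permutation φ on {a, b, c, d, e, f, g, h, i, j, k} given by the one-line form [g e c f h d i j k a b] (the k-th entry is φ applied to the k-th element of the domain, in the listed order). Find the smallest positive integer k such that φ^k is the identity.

8

Writing φ as disjoint cycles, the cycle lengths are 8, 2, 1.
The order of φ is the least common multiple of its cycle lengths: lcm(8, 2) = 8.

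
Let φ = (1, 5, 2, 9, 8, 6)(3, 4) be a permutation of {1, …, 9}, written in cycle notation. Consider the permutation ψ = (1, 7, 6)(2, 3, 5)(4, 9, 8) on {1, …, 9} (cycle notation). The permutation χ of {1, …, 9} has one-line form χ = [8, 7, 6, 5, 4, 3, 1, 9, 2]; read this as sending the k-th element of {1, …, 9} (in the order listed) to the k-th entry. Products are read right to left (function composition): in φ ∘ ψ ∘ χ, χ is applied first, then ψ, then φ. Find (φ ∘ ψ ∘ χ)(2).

1

(φ ∘ ψ ∘ χ)(2) = φ(ψ(χ(2))). χ(2) = 7, then ψ(7) = 6, then φ(6) = 1, so the result is 1.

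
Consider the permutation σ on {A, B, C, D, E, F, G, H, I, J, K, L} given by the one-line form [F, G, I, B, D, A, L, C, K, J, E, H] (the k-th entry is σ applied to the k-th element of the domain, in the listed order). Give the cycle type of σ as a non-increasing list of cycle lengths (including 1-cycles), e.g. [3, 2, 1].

[9, 2, 1]

The disjoint cycles are (A F)(B G L H C I K E D)(J), with lengths 9, 2, 1 in non-increasing order.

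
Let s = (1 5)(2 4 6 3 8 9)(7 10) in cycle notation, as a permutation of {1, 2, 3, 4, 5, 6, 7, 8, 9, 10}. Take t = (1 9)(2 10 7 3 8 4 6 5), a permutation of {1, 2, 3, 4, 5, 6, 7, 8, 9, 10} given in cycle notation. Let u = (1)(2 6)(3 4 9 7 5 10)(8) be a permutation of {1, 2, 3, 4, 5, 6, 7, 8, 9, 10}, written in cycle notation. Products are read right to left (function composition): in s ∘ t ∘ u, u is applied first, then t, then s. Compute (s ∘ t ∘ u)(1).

2

Chase 1: u(1) = 1; t(1) = 9; s(9) = 2. Hence (s ∘ t ∘ u)(1) = 2.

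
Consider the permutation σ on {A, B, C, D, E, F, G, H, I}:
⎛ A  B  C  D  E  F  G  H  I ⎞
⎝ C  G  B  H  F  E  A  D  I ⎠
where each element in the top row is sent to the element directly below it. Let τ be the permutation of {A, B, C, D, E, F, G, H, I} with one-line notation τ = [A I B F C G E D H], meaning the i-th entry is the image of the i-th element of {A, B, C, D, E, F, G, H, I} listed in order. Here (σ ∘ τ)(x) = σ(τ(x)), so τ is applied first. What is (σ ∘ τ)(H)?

H

(σ ∘ τ)(H) = σ(τ(H)). τ(H) = D, then σ(D) = H. So (σ ∘ τ)(H) = H.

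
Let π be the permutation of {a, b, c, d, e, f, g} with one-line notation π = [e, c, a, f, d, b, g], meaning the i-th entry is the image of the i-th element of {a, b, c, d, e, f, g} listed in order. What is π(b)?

c

b is element number 2 of the domain, and entry number 2 of the one-line form is c, so π(b) = c.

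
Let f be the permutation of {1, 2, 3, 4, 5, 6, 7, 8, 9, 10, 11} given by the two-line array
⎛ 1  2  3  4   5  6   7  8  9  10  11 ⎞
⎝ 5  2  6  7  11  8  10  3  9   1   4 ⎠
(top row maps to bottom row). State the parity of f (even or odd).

In disjoint-cycle form the cycle lengths are 6, 3, 1, 1.
A cycle is odd iff its length is even; f has 1 even-length cycle, so sgn(f) = (−1)^1 and f is odd.

odd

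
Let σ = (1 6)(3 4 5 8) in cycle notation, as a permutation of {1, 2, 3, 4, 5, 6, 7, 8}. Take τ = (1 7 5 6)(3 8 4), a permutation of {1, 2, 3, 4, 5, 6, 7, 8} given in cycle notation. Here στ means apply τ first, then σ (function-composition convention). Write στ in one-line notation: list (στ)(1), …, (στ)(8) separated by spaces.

(στ)(x) = σ(τ(x)). Computing each image: σ(τ(1)) = σ(7) = 7, σ(τ(2)) = σ(2) = 2, σ(τ(3)) = σ(8) = 3, σ(τ(4)) = σ(3) = 4, σ(τ(5)) = σ(6) = 1, σ(τ(6)) = σ(1) = 6, σ(τ(7)) = σ(5) = 8, σ(τ(8)) = σ(4) = 5.
Hence στ = [7 2 3 4 1 6 8 5].

7 2 3 4 1 6 8 5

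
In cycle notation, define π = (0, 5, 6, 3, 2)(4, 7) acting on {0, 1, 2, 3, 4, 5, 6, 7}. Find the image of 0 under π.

In the cycle (0, 5, 6, 3, 2), 0 is followed by 5, so π(0) = 5.

5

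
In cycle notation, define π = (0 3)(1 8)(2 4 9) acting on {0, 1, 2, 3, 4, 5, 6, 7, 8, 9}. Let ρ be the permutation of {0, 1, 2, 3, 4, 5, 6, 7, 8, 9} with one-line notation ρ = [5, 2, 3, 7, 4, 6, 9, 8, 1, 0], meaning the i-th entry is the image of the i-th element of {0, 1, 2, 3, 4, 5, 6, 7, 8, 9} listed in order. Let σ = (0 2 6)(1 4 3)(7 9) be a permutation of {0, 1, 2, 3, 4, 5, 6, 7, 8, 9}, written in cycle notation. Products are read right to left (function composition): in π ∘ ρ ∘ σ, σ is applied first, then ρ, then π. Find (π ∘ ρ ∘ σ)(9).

1

(π ∘ ρ ∘ σ)(9) = π(ρ(σ(9))). σ(9) = 7, then ρ(7) = 8, then π(8) = 1, so the result is 1.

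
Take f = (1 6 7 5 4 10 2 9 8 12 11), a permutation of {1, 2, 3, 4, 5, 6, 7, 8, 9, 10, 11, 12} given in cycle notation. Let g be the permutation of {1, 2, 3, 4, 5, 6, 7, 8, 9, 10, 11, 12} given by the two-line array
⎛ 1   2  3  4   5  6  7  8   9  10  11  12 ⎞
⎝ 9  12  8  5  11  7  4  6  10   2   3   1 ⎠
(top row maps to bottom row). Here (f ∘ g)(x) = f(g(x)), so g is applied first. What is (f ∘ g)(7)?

First apply g: g(7) = 4, then f(4) = 10. Thus (f ∘ g)(7) = 10.

10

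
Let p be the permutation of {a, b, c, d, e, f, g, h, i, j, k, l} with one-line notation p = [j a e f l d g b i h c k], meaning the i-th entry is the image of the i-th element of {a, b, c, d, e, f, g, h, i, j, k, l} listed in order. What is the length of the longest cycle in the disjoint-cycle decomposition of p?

4

Decomposing into disjoint cycles gives (a, j, h, b)(c, e, l, k)(d, f); the longest has length 4.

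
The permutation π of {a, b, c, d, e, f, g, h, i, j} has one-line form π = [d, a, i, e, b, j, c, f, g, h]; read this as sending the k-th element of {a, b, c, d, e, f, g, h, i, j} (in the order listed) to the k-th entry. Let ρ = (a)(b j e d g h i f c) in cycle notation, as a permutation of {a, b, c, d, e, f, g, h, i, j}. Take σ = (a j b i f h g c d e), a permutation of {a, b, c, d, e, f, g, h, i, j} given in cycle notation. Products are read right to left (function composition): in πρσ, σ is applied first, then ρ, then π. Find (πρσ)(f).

g

(πρσ)(f) = π(ρ(σ(f))). σ(f) = h, then ρ(h) = i, then π(i) = g, so the result is g.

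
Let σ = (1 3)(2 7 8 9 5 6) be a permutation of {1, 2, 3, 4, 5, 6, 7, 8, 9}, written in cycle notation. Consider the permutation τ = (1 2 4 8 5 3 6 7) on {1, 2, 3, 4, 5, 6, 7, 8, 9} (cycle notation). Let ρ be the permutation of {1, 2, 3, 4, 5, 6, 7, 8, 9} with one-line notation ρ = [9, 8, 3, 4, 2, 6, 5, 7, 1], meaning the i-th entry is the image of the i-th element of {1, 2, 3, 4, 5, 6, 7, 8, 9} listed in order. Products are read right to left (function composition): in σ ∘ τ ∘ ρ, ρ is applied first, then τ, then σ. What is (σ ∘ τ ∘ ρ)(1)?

(σ ∘ τ ∘ ρ)(1) = σ(τ(ρ(1))). ρ(1) = 9, then τ(9) = 9, then σ(9) = 5, so the result is 5.

5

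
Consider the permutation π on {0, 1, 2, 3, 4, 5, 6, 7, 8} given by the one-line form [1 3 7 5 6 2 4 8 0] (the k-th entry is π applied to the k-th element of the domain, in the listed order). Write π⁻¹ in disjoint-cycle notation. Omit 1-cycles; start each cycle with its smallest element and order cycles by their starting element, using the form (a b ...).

(0 8 7 2 5 3 1)(4 6)

First write π in disjoint cycles: (0 1 3 5 2 7 8)(4 6).
Reversing each cycle (and rotating so the smallest element leads) gives π⁻¹ = (0 8 7 2 5 3 1)(4 6).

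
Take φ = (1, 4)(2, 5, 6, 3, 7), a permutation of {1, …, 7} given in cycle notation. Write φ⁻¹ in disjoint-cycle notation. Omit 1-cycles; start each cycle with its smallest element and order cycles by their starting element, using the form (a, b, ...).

(1, 4)(2, 7, 3, 6, 5)

Inverting a permutation written in cycle notation just reverses the order within every cycle.
Reversing each cycle of φ and rotating so the smallest element leads gives (1, 4)(2, 7, 3, 6, 5).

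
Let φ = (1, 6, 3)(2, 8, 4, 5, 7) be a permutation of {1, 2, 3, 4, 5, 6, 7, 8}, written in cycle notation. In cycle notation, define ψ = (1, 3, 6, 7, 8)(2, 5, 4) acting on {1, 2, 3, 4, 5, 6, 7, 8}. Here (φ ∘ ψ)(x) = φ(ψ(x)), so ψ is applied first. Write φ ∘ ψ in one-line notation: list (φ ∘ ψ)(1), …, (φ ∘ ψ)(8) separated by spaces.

1 7 3 8 5 2 4 6

(φ ∘ ψ)(x) = φ(ψ(x)). Computing each image: φ(ψ(1)) = φ(3) = 1, φ(ψ(2)) = φ(5) = 7, φ(ψ(3)) = φ(6) = 3, φ(ψ(4)) = φ(2) = 8, φ(ψ(5)) = φ(4) = 5, φ(ψ(6)) = φ(7) = 2, φ(ψ(7)) = φ(8) = 4, φ(ψ(8)) = φ(1) = 6.
Hence φ ∘ ψ = [1 7 3 8 5 2 4 6].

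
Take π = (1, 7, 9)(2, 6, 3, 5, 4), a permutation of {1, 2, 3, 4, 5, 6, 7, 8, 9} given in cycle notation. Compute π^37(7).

7 lies in the 3-cycle (1, 7, 9).
Since the cycle has length 3, π^37 acts on it the same as π^1 (37 mod 3 = 1).
Stepping 1 place around the cycle: 7 → 9.

9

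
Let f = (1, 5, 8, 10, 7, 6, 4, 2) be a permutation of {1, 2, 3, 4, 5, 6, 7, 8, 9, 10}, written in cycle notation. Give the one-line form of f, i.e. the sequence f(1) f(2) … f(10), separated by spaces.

5 1 3 2 8 4 6 10 9 7

Each element maps to the next entry in its cycle (wrapping to the front): 1↦5, 2↦1, 3↦3, 4↦2, 5↦8, 6↦4, 7↦6, 8↦10, 9↦9, 10↦7.
Listing these in domain order gives 5 1 3 2 8 4 6 10 9 7.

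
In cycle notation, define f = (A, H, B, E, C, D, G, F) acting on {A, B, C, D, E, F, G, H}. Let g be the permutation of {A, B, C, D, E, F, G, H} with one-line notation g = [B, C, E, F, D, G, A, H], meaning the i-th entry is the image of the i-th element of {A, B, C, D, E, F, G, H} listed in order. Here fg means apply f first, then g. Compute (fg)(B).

(fg)(B) = g(f(B)). f(B) = E, then g(E) = D. So (fg)(B) = D.

D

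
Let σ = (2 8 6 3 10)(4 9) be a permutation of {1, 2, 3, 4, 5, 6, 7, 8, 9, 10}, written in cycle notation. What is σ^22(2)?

6

2 lies in the 5-cycle (2 8 6 3 10).
On a 5-cycle, σ^5 is the identity, so σ^22 = σ^2 there (22 ≡ 2 mod 5).
Stepping 2 places around the cycle: 2 → 8 → 6.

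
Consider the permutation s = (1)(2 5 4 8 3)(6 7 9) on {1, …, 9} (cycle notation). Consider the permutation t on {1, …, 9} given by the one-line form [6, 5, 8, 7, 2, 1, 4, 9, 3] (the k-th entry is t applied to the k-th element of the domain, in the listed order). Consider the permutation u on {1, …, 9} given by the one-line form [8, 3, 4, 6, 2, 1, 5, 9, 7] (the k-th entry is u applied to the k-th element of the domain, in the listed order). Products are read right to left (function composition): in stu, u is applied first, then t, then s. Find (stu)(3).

9

Apply the permutations in order: u(3) = 4, then t(4) = 7, then s(7) = 9. So (stu)(3) = 9.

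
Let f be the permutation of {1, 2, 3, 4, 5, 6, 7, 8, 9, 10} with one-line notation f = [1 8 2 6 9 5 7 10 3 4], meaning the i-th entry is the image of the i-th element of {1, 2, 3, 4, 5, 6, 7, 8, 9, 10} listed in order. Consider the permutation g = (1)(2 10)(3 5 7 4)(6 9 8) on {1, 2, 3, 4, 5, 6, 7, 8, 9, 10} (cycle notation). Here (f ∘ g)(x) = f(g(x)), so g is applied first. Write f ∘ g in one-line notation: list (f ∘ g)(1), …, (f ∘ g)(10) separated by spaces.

For each element, apply g then f: 1 → 1 → 1; 2 → 10 → 4; 3 → 5 → 9; 4 → 3 → 2; 5 → 7 → 7; 6 → 9 → 3; 7 → 4 → 6; 8 → 6 → 5; 9 → 8 → 10; 10 → 2 → 8.
So f ∘ g in one-line form is 1 4 9 2 7 3 6 5 10 8.

1 4 9 2 7 3 6 5 10 8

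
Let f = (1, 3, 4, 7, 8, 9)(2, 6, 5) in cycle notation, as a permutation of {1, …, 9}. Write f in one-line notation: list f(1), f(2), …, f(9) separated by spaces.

3 6 4 7 2 5 8 9 1

Reading each image from the cycles: 1→3, 2→6, 3→4, 4→7, 5→2, 6→5, 7→8, 8→9, 9→1.
Listing these in domain order gives 3 6 4 7 2 5 8 9 1.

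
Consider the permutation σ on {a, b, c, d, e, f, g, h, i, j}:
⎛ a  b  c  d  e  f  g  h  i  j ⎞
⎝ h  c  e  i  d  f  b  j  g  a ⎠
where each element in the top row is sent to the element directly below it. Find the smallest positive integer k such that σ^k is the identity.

Writing σ as disjoint cycles, the cycle lengths are 6, 3, 1.
Since disjoint cycles commute, ord(σ) = lcm(6, 3) = 6.

6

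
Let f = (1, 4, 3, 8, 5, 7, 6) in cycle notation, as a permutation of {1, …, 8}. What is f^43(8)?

5

8 lies in the 7-cycle (1, 4, 3, 8, 5, 7, 6).
Powers repeat with period 7 on this cycle, and 43 mod 7 = 1, so f^43(8) = f^1(8).
Stepping 1 place around the cycle: 8 → 5.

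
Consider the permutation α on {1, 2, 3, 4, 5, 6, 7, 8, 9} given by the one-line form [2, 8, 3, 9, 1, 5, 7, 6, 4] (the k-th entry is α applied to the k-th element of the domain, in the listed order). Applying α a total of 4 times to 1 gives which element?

Tracing 1 → 2 → … returns to 1 after 5 steps, so 1 lies in a 5-cycle (1 2 8 6 5).
Advancing 4 steps from 1: 1 → 2 → 8 → 6 → 5.

5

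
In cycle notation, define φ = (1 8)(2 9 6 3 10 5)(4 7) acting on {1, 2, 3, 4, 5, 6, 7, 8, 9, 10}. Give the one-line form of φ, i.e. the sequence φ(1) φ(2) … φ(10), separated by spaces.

8 9 10 7 2 3 4 1 6 5

Image by image: 1↦8, 2↦9, 3↦10, 4↦7, 5↦2, 6↦3, 7↦4, 8↦1, 9↦6, 10↦5.
Listing these in domain order gives 8 9 10 7 2 3 4 1 6 5.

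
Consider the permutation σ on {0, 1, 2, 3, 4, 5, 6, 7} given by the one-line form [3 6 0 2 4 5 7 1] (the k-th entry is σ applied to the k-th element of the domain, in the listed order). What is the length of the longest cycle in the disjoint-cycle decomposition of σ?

Decomposing into disjoint cycles gives (0, 3, 2)(1, 6, 7); the longest has length 3.

3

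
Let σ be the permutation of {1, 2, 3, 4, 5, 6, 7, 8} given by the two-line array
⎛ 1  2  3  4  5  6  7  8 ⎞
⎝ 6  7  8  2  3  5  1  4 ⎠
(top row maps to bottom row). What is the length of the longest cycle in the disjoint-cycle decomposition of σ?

Decomposing into disjoint cycles gives (1 6 5 3 8 4 2 7); the longest has length 8.

8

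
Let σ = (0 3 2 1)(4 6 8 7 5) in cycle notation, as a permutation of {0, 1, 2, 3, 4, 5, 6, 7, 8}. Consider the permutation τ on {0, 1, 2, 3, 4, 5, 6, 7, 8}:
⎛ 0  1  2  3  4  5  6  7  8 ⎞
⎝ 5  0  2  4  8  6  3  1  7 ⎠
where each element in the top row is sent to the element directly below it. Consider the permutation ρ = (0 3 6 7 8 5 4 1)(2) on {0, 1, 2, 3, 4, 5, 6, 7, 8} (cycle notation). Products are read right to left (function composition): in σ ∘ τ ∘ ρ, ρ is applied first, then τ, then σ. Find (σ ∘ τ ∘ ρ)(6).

0

Chase 6: ρ(6) = 7; τ(7) = 1; σ(1) = 0. Hence (σ ∘ τ ∘ ρ)(6) = 0.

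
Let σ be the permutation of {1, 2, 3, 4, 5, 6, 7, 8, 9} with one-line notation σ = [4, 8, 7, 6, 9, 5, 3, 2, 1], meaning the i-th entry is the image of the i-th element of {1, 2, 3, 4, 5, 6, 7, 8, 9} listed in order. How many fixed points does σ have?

No element satisfies σ(x) = x, so there are 0 fixed points.

0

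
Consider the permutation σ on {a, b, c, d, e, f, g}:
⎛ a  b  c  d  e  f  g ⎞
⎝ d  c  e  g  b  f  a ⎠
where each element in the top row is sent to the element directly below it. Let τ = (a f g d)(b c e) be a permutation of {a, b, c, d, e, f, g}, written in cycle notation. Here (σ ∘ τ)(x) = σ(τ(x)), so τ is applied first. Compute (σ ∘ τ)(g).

g

τ(g) = d, then σ(d) = g; composing gives (σ ∘ τ)(g) = g.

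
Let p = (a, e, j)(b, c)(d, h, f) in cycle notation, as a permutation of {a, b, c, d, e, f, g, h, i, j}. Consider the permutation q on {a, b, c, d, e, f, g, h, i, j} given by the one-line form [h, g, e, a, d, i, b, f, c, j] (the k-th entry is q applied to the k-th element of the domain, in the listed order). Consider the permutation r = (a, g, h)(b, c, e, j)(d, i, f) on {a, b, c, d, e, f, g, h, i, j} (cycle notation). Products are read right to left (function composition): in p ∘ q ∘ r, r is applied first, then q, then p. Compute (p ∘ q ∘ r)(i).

i

Chase i: r(i) = f; q(f) = i; p(i) = i. Hence (p ∘ q ∘ r)(i) = i.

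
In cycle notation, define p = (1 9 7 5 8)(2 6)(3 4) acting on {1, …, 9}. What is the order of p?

10

The cycle type of p is (5, 2, 2).
Since disjoint cycles commute, ord(p) = lcm(5, 2, 2) = 10.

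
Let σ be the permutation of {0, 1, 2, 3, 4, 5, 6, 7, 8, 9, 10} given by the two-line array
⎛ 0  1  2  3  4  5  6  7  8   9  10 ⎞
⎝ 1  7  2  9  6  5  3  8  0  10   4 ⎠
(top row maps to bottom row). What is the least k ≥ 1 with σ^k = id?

20

The disjoint-cycle form of σ has cycle lengths 5, 4, 1, 1.
The order of σ is the least common multiple of its cycle lengths: lcm(5, 4) = 20.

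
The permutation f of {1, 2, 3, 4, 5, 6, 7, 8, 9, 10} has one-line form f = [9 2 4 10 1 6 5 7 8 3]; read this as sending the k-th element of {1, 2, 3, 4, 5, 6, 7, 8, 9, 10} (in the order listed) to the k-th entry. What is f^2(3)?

Tracing 3 → 4 → … returns to 3 after 3 steps, so 3 lies in a 3-cycle (3, 4, 10).
Advancing 2 steps from 3: 3 → 4 → 10.

10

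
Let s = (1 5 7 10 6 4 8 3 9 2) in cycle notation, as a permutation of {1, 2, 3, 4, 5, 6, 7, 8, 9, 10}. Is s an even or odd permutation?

odd

The cycle lengths are 10.
A cycle of length ℓ contributes ℓ−1 transpositions, so s is a product of 9 transpositions — odd.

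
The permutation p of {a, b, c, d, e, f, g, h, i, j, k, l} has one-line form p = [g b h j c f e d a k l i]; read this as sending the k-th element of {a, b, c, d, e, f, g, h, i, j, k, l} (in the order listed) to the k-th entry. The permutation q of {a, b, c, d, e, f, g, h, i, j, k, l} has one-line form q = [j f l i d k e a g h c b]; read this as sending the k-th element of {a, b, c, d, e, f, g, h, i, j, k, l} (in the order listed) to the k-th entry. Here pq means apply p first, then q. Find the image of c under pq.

a

First apply p: p(c) = h, then q(h) = a. Thus (pq)(c) = a.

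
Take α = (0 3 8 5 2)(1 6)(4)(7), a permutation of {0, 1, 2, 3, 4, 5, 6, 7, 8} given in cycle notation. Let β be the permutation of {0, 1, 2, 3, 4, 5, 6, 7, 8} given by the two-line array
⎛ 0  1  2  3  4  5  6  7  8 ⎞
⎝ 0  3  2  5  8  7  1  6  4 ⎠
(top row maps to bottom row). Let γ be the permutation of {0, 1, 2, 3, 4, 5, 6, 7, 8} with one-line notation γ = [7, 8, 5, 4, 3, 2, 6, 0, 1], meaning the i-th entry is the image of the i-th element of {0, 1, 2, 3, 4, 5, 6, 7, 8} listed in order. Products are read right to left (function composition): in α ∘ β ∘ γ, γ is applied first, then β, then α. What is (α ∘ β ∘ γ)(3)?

5

Chase 3: γ(3) = 4; β(4) = 8; α(8) = 5. Hence (α ∘ β ∘ γ)(3) = 5.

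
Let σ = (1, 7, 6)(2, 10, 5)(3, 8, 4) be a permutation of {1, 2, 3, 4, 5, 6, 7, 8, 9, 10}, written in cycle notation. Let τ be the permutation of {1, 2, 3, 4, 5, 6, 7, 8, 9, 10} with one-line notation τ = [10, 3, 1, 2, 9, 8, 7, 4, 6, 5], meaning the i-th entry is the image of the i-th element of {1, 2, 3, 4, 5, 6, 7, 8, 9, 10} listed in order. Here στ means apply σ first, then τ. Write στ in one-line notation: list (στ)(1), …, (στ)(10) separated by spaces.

7 5 4 1 3 10 8 2 6 9

(στ)(x) = τ(σ(x)). Computing each image: τ(σ(1)) = τ(7) = 7, τ(σ(2)) = τ(10) = 5, τ(σ(3)) = τ(8) = 4, τ(σ(4)) = τ(3) = 1, τ(σ(5)) = τ(2) = 3, τ(σ(6)) = τ(1) = 10, τ(σ(7)) = τ(6) = 8, τ(σ(8)) = τ(4) = 2, τ(σ(9)) = τ(9) = 6, τ(σ(10)) = τ(5) = 9.
Hence στ = [7 5 4 1 3 10 8 2 6 9].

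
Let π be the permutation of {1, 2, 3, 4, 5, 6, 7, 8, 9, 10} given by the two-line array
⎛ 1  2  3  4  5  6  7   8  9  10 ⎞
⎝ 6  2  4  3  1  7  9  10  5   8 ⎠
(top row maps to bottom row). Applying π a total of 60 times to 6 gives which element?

Tracing 6 → 7 → … returns to 6 after 5 steps, so 6 lies in a 5-cycle (1 6 7 9 5).
Since the cycle has length 5, π^60 acts on it the same as π^0 (60 mod 5 = 0).
So π^60(6) = 6.

6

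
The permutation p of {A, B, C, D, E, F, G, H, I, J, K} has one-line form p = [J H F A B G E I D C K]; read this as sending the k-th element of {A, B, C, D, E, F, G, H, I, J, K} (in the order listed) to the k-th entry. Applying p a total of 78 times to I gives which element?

Tracing I → D → … returns to I after 10 steps, so I lies in a 10-cycle (A, J, C, F, G, E, B, H, I, D).
Powers repeat with period 10 on this cycle, and 78 mod 10 = 8, so p^78(I) = p^8(I).
Stepping 8 places around the cycle: I → D → A → J → C → F → G → E → B.

B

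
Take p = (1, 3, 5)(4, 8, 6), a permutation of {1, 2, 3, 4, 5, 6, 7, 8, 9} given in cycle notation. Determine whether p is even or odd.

even

The cycle lengths are 3, 3, 1, 1, 1.
A cycle of length ℓ contributes ℓ−1 transpositions, so p is a product of 2 + 2 = 4 transpositions — even.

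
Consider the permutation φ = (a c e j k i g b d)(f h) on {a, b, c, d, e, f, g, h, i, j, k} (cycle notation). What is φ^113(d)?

k

d lies in the 9-cycle (a c e j k i g b d).
Since the cycle has length 9, φ^113 acts on it the same as φ^5 (113 mod 9 = 5).
Advancing 5 steps from d: d → a → c → e → j → k.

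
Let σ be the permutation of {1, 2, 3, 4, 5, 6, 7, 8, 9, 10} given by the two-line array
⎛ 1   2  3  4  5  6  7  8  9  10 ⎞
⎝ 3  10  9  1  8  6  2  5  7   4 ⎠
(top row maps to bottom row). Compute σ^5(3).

Tracing 3 → 9 → … returns to 3 after 7 steps, so 3 lies in a 7-cycle (1, 3, 9, 7, 2, 10, 4).
Advancing 5 steps from 3: 3 → 9 → 7 → 2 → 10 → 4.

4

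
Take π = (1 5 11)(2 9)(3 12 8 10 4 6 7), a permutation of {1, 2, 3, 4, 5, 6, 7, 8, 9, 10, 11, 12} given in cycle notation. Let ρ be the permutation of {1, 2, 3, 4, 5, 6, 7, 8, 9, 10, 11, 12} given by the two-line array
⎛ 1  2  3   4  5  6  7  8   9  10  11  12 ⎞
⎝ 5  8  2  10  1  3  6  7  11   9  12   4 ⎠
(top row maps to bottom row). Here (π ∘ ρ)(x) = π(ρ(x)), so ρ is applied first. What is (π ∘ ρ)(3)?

(π ∘ ρ)(3) = π(ρ(3)). ρ(3) = 2, then π(2) = 9. So (π ∘ ρ)(3) = 9.

9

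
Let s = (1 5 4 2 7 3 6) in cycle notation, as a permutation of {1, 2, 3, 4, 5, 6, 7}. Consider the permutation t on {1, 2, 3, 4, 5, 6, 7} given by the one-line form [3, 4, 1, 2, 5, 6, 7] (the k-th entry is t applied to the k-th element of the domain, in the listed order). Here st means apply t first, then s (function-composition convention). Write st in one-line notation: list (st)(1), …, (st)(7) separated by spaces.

6 2 5 7 4 1 3

For each element, apply t then s: 1 → 3 → 6; 2 → 4 → 2; 3 → 1 → 5; 4 → 2 → 7; 5 → 5 → 4; 6 → 6 → 1; 7 → 7 → 3.
So st in one-line form is 6 2 5 7 4 1 3.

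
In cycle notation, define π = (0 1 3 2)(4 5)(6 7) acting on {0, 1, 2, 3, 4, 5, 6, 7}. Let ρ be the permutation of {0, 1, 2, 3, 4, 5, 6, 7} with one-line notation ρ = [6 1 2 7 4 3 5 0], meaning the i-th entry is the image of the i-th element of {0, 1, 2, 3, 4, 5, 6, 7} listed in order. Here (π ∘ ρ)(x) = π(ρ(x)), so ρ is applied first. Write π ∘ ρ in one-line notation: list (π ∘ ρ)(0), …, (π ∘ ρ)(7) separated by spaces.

7 3 0 6 5 2 4 1

Chase each element through ρ then π: 0 → 6 → 7; 1 → 1 → 3; 2 → 2 → 0; 3 → 7 → 6; 4 → 4 → 5; 5 → 3 → 2; 6 → 5 → 4; 7 → 0 → 1.
So π ∘ ρ in one-line form is 7 3 0 6 5 2 4 1.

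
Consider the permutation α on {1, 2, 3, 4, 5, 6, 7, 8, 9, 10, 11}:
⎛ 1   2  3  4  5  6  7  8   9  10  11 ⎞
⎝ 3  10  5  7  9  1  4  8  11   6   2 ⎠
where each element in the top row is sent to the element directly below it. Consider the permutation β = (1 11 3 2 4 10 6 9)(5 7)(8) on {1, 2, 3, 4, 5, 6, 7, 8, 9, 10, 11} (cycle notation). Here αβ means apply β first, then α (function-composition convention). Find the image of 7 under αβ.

9

(αβ)(7) = α(β(7)). β(7) = 5, then α(5) = 9. So (αβ)(7) = 9.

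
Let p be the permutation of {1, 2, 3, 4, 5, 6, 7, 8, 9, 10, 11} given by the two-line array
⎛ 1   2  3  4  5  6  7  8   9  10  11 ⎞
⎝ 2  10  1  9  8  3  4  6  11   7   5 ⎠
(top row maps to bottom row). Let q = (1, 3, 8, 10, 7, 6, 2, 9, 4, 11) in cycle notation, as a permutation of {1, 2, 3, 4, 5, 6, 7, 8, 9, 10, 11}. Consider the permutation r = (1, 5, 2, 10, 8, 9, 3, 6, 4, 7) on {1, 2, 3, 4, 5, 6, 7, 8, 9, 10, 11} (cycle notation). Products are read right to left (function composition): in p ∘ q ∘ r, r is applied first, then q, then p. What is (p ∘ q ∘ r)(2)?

4

(p ∘ q ∘ r)(2) = p(q(r(2))). r(2) = 10, then q(10) = 7, then p(7) = 4, so the result is 4.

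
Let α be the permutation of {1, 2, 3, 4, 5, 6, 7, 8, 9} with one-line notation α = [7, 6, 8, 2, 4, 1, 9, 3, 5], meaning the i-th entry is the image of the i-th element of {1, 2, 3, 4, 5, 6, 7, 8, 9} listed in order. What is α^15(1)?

Tracing 1 → 7 → … returns to 1 after 7 steps, so 1 lies in a 7-cycle (1 7 9 5 4 2 6).
Since the cycle has length 7, α^15 acts on it the same as α^1 (15 mod 7 = 1).
Advancing 1 step from 1: 1 → 7.

7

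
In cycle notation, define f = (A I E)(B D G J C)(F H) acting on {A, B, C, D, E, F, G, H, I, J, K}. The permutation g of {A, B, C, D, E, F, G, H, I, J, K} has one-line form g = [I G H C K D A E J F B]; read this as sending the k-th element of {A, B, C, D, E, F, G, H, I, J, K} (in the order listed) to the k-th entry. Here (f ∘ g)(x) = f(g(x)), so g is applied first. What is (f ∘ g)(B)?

J

First apply g: g(B) = G, then f(G) = J. Thus (f ∘ g)(B) = J.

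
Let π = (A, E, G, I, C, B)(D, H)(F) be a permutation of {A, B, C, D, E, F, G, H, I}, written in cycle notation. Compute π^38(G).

G lies in the 6-cycle (A, E, G, I, C, B).
Powers repeat with period 6 on this cycle, and 38 mod 6 = 2, so π^38(G) = π^2(G).
Stepping 2 places around the cycle: G → I → C.

C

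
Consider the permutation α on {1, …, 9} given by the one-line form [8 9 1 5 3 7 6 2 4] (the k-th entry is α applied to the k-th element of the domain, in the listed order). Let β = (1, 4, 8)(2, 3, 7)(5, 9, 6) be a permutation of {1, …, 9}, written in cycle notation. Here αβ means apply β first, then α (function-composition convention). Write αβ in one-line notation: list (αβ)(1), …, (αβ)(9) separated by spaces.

5 1 6 2 4 3 9 8 7

(αβ)(x) = α(β(x)). Computing each image: α(β(1)) = α(4) = 5, α(β(2)) = α(3) = 1, α(β(3)) = α(7) = 6, α(β(4)) = α(8) = 2, α(β(5)) = α(9) = 4, α(β(6)) = α(5) = 3, α(β(7)) = α(2) = 9, α(β(8)) = α(1) = 8, α(β(9)) = α(6) = 7.
Hence αβ = [5 1 6 2 4 3 9 8 7].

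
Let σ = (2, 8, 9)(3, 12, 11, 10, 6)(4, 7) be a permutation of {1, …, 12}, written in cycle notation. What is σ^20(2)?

2 lies in the 3-cycle (2, 8, 9).
Since the cycle has length 3, σ^20 acts on it the same as σ^2 (20 mod 3 = 2).
Advancing 2 steps from 2: 2 → 8 → 9.

9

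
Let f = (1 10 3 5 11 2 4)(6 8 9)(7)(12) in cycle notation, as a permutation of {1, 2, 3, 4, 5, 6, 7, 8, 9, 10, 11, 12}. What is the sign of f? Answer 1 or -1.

1

The cycle lengths are 7, 3, 1, 1.
A cycle is odd iff its length is even; f has 0 even-length cycles, so sgn(f) = (−1)^0 and f is even.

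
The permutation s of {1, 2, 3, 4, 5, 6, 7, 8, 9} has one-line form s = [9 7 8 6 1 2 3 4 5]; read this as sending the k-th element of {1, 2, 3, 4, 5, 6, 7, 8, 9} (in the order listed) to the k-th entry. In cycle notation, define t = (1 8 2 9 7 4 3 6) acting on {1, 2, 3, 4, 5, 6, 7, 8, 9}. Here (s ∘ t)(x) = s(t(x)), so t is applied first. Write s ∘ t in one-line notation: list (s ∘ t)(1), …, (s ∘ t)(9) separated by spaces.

4 5 2 8 1 9 6 7 3

(s ∘ t)(x) = s(t(x)). Computing each image: s(t(1)) = s(8) = 4, s(t(2)) = s(9) = 5, s(t(3)) = s(6) = 2, s(t(4)) = s(3) = 8, s(t(5)) = s(5) = 1, s(t(6)) = s(1) = 9, s(t(7)) = s(4) = 6, s(t(8)) = s(2) = 7, s(t(9)) = s(7) = 3.
Hence s ∘ t = [4 5 2 8 1 9 6 7 3].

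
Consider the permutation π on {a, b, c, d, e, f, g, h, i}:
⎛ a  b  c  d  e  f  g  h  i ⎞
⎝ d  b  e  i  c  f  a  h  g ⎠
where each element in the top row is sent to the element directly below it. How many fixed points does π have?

3

The fixed points (elements with π(x) = x) are {b, f, h}, so there are 3.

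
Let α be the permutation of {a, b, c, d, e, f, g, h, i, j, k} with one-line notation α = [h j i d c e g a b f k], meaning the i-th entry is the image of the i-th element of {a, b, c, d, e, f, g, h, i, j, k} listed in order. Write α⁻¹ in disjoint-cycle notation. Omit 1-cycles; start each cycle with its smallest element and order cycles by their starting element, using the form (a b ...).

First write α in disjoint cycles: (a h)(b j f e c i).
Reversing each cycle (and rotating so the smallest element leads) gives α⁻¹ = (a h)(b i c e f j).

(a h)(b i c e f j)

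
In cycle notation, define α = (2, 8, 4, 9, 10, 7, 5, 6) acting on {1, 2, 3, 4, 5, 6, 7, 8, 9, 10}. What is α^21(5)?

5 lies in the 8-cycle (2, 8, 4, 9, 10, 7, 5, 6).
Powers repeat with period 8 on this cycle, and 21 mod 8 = 5, so α^21(5) = α^5(5).
Stepping 5 places around the cycle: 5 → 6 → 2 → 8 → 4 → 9.

9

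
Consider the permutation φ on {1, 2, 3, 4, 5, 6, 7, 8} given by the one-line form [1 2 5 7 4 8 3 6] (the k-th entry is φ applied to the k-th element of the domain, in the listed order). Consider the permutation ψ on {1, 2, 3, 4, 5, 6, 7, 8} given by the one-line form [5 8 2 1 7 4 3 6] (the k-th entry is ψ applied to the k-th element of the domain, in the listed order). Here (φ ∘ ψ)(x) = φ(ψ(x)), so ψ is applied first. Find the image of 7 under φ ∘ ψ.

(φ ∘ ψ)(7) = φ(ψ(7)). ψ(7) = 3, then φ(3) = 5. So (φ ∘ ψ)(7) = 5.

5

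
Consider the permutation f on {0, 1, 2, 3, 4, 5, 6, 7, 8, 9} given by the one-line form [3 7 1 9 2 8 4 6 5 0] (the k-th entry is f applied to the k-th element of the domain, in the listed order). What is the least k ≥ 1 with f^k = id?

30

Decomposing into disjoint cycles gives cycle lengths 5, 3, 2.
Since disjoint cycles commute, ord(f) = lcm(5, 3, 2) = 30.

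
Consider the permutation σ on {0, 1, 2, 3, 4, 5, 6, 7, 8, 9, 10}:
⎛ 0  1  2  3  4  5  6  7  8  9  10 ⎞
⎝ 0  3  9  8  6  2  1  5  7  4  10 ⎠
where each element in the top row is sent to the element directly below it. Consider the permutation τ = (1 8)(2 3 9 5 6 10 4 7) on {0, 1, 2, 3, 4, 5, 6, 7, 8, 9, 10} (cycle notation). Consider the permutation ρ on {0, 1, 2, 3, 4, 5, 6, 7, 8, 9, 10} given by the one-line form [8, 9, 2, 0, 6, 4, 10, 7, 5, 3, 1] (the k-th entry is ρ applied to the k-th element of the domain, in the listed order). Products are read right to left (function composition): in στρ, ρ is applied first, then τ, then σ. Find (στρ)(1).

2

Apply the permutations in order: ρ(1) = 9, then τ(9) = 5, then σ(5) = 2. So (στρ)(1) = 2.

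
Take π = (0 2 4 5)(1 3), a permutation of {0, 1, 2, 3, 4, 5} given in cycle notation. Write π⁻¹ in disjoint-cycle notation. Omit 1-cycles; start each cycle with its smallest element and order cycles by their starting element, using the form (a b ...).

If π sends a → b within a cycle, π⁻¹ sends b → a; equivalently, reverse each cycle.
After reversing and putting each cycle's least element first, π⁻¹ = (0 5 4 2)(1 3).

(0 5 4 2)(1 3)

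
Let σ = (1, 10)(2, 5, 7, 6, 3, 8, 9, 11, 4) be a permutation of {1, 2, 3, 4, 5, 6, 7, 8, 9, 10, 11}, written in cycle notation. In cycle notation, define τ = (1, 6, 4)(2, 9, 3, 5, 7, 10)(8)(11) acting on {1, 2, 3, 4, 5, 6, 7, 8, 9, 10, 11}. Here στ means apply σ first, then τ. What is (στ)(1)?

2

First apply σ: σ(1) = 10, then τ(10) = 2. Thus (στ)(1) = 2.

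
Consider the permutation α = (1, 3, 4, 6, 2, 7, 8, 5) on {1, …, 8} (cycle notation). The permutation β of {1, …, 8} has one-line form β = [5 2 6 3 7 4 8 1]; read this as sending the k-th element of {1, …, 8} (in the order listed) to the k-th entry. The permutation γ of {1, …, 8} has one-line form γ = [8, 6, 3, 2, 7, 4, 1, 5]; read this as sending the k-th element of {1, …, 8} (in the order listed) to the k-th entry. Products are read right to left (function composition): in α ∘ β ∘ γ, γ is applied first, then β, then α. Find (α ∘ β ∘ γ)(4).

7

Apply the permutations in order: γ(4) = 2, then β(2) = 2, then α(2) = 7. So (α ∘ β ∘ γ)(4) = 7.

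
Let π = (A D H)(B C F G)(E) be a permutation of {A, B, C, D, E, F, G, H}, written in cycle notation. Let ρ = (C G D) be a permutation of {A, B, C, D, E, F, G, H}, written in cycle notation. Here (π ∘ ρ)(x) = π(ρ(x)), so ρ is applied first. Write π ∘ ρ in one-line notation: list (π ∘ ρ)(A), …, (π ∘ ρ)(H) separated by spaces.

(π ∘ ρ)(x) = π(ρ(x)). Computing each image: π(ρ(A)) = π(A) = D, π(ρ(B)) = π(B) = C, π(ρ(C)) = π(G) = B, π(ρ(D)) = π(C) = F, π(ρ(E)) = π(E) = E, π(ρ(F)) = π(F) = G, π(ρ(G)) = π(D) = H, π(ρ(H)) = π(H) = A.
Hence π ∘ ρ = [D C B F E G H A].

D C B F E G H A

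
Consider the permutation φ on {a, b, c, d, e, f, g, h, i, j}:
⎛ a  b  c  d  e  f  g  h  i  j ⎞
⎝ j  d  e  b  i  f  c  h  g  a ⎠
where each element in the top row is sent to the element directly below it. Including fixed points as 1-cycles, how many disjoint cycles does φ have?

The cycle decomposition is (a j)(b d)(c e i g)(f)(h), which has 5 cycles (counting 1-cycles).

5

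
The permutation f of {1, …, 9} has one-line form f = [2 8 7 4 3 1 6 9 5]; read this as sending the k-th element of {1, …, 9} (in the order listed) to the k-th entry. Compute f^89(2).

Tracing 2 → 8 → … returns to 2 after 8 steps, so 2 lies in an 8-cycle (1, 2, 8, 9, 5, 3, 7, 6).
Powers repeat with period 8 on this cycle, and 89 mod 8 = 1, so f^89(2) = f^1(2).
Advancing 1 step from 2: 2 → 8.

8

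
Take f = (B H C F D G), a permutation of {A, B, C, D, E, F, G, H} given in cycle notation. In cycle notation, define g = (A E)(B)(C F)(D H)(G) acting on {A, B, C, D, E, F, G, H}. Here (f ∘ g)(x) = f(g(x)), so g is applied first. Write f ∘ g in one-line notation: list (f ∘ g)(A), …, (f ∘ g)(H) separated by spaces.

E H D C A F B G

(f ∘ g)(x) = f(g(x)). Computing each image: f(g(A)) = f(E) = E, f(g(B)) = f(B) = H, f(g(C)) = f(F) = D, f(g(D)) = f(H) = C, f(g(E)) = f(A) = A, f(g(F)) = f(C) = F, f(g(G)) = f(G) = B, f(g(H)) = f(D) = G.
Hence f ∘ g = [E H D C A F B G].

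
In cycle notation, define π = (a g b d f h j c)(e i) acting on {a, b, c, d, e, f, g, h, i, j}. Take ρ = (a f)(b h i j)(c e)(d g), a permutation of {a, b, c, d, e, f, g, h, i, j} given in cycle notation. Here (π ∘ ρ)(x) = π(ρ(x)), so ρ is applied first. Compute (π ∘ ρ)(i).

c

First apply ρ: ρ(i) = j, then π(j) = c. Thus (π ∘ ρ)(i) = c.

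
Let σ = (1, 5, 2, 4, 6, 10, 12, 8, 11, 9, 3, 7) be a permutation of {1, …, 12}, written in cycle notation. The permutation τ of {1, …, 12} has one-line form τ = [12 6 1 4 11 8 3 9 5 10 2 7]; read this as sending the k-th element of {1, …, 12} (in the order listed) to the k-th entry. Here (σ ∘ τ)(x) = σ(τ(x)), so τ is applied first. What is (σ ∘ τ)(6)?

τ(6) = 8, then σ(8) = 11; composing gives (σ ∘ τ)(6) = 11.

11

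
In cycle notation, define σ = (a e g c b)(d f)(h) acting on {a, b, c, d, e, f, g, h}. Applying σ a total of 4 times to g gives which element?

g lies in the 5-cycle (a e g c b).
Advancing 4 steps from g: g → c → b → a → e.

e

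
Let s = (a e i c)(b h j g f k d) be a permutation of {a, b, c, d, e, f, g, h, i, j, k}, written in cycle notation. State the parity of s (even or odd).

odd

The cycle lengths are 7, 4.
A cycle is odd iff its length is even; s has 1 even-length cycle, so sgn(s) = (−1)^1 and s is odd.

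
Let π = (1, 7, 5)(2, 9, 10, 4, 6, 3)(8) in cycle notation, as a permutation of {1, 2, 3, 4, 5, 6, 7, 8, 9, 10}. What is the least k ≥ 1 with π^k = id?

The disjoint cycles have lengths 6, 3, 1.
Since disjoint cycles commute, ord(π) = lcm(6, 3) = 6.

6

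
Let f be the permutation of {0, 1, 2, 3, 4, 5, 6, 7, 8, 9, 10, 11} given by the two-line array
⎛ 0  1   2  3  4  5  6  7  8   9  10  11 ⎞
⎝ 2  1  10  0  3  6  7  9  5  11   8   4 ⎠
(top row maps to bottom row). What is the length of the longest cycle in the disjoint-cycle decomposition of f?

11

Decomposing into disjoint cycles gives (0, 2, 10, 8, 5, 6, 7, 9, 11, 4, 3); the longest has length 11.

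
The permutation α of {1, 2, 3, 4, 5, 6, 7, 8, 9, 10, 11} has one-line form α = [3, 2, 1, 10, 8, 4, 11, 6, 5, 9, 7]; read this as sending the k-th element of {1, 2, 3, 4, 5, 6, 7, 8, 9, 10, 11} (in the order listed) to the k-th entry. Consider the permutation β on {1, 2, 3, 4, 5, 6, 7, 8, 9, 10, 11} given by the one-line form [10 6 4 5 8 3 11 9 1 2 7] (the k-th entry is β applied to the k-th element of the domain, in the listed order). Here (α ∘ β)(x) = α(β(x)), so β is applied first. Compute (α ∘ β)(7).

First apply β: β(7) = 11, then α(11) = 7. Thus (α ∘ β)(7) = 7.

7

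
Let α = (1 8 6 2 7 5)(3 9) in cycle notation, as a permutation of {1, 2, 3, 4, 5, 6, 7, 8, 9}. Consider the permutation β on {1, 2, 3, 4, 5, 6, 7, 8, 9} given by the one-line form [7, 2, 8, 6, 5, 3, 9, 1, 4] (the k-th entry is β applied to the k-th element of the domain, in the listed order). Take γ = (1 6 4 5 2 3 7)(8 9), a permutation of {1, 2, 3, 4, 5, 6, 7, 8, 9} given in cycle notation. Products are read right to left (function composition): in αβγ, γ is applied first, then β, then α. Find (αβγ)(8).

Chase 8: γ(8) = 9; β(9) = 4; α(4) = 4. Hence (αβγ)(8) = 4.

4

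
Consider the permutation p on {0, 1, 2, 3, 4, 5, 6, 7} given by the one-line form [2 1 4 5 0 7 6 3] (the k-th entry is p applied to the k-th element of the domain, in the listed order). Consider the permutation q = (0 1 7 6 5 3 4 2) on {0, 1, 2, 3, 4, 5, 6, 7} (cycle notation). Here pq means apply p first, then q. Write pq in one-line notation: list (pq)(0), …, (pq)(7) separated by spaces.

Chase each element through p then q: 0 → 2 → 0; 1 → 1 → 7; 2 → 4 → 2; 3 → 5 → 3; 4 → 0 → 1; 5 → 7 → 6; 6 → 6 → 5; 7 → 3 → 4.
Collecting the images, pq = [0 7 2 3 1 6 5 4].

0 7 2 3 1 6 5 4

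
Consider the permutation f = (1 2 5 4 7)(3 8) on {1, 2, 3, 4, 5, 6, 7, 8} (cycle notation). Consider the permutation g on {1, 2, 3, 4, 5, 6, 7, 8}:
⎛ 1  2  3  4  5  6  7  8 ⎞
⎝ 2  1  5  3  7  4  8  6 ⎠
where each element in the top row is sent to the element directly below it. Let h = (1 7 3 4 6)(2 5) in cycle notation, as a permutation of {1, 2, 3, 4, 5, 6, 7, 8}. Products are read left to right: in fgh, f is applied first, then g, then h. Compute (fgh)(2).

3

Chase 2: f(2) = 5; g(5) = 7; h(7) = 3. Hence (fgh)(2) = 3.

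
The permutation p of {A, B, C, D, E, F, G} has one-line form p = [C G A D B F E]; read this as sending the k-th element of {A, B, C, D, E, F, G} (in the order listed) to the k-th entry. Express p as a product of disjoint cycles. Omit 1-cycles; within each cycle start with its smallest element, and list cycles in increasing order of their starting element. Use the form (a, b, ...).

(A, C)(B, G, E)

Iterating p from A gives A → C → A; that is the 2-cycle (A, C).
Continuing from each remaining unvisited element yields (A, C)(B, G, E).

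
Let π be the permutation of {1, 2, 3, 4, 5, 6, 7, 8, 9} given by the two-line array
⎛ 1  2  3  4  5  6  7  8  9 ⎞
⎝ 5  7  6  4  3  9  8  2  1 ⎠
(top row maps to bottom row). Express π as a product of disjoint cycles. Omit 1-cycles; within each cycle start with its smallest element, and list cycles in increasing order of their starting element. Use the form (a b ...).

(1 5 3 6 9)(2 7 8)

Start at 1 and follow images: 1 → 5 → 3 → 6 → 9 → 1, giving the cycle (1 5 3 6 9).
Continuing from each remaining unvisited element yields (1 5 3 6 9)(2 7 8).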